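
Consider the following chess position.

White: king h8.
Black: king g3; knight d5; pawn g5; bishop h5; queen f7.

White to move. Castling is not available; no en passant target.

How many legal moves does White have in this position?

0

White to move; king on h8.
In check: no.
Legal moves: none.
Count: 0.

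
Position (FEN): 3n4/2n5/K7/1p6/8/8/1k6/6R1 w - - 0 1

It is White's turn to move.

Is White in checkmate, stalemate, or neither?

White to move; white king on a6.
In check: yes, from the black knight on c7.
Legal moves for White: Ka7, Kb6, Ka5.
White is in check but has 3 legal moves → neither.

neither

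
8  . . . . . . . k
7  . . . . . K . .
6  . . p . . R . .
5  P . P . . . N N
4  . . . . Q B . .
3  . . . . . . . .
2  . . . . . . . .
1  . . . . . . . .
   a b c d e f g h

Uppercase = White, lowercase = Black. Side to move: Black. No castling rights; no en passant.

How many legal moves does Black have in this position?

0

Black to move; king on h8.
In check: no.
Legal moves: none.
Count: 0.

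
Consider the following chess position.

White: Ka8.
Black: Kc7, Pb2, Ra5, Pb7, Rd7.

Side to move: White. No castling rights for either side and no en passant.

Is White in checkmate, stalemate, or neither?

checkmate

White to move; white king on a8.
In check: yes, from the black rook on a5.
King squares — a7: attacked by Ra5; b7: attacked by Kc7; b8: attacked by Kc7.
Legal moves for White: none.
In check with no legal moves → checkmate.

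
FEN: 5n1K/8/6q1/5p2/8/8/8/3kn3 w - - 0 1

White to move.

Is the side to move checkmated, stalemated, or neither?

stalemate

White to move; white king on h8.
In check: no.
King squares — g7: attacked by Qg6; h7: attacked by Qg6; g8: attacked by Qg6.
Legal moves for White: none.
Not in check and no legal moves → stalemate.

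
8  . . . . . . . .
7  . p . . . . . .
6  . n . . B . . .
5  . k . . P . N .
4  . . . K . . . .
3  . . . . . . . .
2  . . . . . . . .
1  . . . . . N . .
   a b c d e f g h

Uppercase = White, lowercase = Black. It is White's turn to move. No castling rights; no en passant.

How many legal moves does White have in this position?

24

White to move; king on d4.
In check: no.
Legal moves: Bg8, Bc8, Bf7, Bd7+, Bf5, Bd5, Bg4, Bc4+, Bh3, Bb3, Ba2, Nh7, Nf7, Ne4, Nh3, Nf3, Ke4, Ke3, Kd3, Kc3, Ng3, Ne3, Nh2, Nd2.
Count: 24.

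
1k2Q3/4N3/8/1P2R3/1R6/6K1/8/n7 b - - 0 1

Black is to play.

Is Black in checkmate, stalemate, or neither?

neither

Black to move; black king on b8.
In check: yes, from the white queen on e8.
King squares — a7: available; b7: available; c7: available; a8: attacked by Qe8; c8: attacked by Ne7.
Legal moves for Black: Kc7, Kb7, Ka7.
Black is in check but has 3 legal moves → neither.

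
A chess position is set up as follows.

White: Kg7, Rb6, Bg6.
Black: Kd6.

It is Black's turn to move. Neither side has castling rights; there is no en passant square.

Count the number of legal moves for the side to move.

Black to move; king on d6.
In check: yes, from the white rook on b6.
Legal moves: Ke7, Kd7, Kc7, Ke5, Kd5, Kc5.
Count: 6.

6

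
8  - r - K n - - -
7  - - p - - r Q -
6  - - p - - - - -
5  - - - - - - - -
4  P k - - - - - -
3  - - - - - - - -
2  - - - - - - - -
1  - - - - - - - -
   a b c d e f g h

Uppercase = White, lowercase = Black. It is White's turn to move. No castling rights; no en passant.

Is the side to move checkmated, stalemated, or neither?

White to move; white king on d8.
In check: yes, from the black rook on b8.
King squares — c7: attacked by Rf7; d7: attacked by Rf7; e7: attacked by Rf7; c8: attacked by Rb8; e8: attacked by Rb8.
Legal moves for White: none.
In check with no legal moves → checkmate.

checkmate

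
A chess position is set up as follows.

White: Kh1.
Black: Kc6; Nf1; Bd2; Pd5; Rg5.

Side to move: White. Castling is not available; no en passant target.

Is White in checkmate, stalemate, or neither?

stalemate

White to move; white king on h1.
In check: no.
King squares — g1: attacked by Rg5; g2: attacked by Rg5; h2: attacked by Nf1.
Legal moves for White: none.
Not in check and no legal moves → stalemate.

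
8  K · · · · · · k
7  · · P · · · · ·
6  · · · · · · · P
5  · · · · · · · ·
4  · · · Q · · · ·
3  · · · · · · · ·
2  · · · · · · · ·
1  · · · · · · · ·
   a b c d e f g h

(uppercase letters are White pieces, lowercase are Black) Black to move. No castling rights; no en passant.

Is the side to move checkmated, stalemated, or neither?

neither

Black to move; black king on h8.
In check: yes, from the white queen on d4.
King squares — g7: attacked by Qd4; h7: available; g8: available.
Legal moves for Black: Kg8, Kh7.
Black is in check but has 2 legal moves → neither.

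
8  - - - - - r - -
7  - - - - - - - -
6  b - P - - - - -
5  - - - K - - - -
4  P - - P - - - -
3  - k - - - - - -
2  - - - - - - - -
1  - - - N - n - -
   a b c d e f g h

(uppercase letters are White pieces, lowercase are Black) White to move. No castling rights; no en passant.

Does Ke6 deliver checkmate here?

no

After Ke6: black king on b3; in check: no.
Black is not in check, so this cannot be checkmate.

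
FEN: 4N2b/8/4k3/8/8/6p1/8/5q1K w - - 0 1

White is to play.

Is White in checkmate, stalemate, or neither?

White to move; white king on h1.
In check: yes, from the black queen on f1.
King squares — g1: attacked by Qf1; g2: attacked by Qf1; h2: attacked by Pg3.
Legal moves for White: none.
In check with no legal moves → checkmate.

checkmate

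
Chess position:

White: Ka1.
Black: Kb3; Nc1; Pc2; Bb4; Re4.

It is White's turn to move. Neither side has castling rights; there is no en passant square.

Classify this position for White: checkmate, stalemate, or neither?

White to move; white king on a1.
In check: no.
King squares — b1: attacked by Pc2; a2: attacked by Nc1; b2: attacked by Kb3.
Legal moves for White: none.
Not in check and no legal moves → stalemate.

stalemate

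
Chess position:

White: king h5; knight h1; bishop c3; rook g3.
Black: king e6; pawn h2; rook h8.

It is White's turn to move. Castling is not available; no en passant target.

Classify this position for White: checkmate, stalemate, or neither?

neither

White to move; white king on h5.
In check: yes, from the black rook on h8.
King squares — g4: available; h4: attacked by Rh8; g5: available; g6: available; h6: attacked by Rh8.
Legal moves for White: Kg6, Kg5, Kg4, Bxh8.
White is in check but has 4 legal moves → neither.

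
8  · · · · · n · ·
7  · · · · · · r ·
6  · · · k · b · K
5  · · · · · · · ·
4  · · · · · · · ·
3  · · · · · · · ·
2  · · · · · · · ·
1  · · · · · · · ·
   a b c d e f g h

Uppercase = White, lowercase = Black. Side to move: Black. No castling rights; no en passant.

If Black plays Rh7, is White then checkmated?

After Rh7: white king on h6; in check: yes, from the black rook on h7.
King squares — g5: attacked by Bf6; h5: attacked by Rh7; g6: attacked by Nf8; g7: attacked by Bf6; h7: attacked by Nf8.
White has no legal moves → checkmate.

yes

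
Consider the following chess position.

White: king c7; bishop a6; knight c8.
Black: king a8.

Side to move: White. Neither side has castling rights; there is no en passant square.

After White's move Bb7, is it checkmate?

yes

After Bb7: black king on a8; in check: yes, from the white bishop on b7.
King squares — a7: attacked by Nc8; b7: attacked by Kc7; b8: attacked by Kc7.
Black has no legal moves → checkmate.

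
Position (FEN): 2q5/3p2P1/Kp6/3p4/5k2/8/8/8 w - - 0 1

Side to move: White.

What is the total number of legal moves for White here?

White to move; king on a6.
In check: yes, from the black queen on c8.
Legal moves: Ka7, Kxb6, Kb5.
Count: 3.

3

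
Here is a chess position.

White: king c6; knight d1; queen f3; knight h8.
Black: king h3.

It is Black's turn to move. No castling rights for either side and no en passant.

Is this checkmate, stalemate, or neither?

Black to move; black king on h3.
In check: yes, from the white queen on f3.
King squares — g2: attacked by Qf3; h2: available; g3: attacked by Qf3; g4: attacked by Qf3; h4: available.
Legal moves for Black: Kh4, Kh2.
Black is in check but has 2 legal moves → neither.

neither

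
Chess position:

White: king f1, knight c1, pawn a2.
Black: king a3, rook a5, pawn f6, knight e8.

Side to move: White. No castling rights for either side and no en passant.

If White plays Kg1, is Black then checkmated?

After Kg1: black king on a3; in check: no.
Black is not in check, so this cannot be checkmate.

no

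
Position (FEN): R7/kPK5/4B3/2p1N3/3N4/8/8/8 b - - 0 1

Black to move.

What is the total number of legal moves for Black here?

0

Black to move; king on a7.
In check: yes, from the white rook on a8.
Legal moves: none.
Count: 0.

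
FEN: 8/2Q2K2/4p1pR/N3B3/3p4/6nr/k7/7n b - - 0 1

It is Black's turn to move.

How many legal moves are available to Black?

16

Black to move; king on a2.
In check: no.
Legal moves: Rxh6, Rh5, Rh4, Rh2, Nh5, Nf5, Ne4, Ne2, Nf1, Ka3, Kb2, Kb1, Ka1, Nf2, g5, d3.
Count: 16.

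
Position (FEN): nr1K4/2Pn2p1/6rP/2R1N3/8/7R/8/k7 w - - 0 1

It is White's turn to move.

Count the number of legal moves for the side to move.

White to move; king on d8.
In check: yes, from the black rook on b8.
Legal moves: Ke7, Kxd7, cxb8=Q, cxb8=R, cxb8=B, cxb8=N, c8=Q, c8=R, c8=B, c8=N.
Count: 10.

10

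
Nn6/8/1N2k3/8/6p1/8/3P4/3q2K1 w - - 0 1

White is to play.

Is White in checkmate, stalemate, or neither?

White to move; white king on g1.
In check: yes, from the black queen on d1.
Legal moves for White: Kh2, Kg2, Kf2.
White is in check but has 3 legal moves → neither.

neither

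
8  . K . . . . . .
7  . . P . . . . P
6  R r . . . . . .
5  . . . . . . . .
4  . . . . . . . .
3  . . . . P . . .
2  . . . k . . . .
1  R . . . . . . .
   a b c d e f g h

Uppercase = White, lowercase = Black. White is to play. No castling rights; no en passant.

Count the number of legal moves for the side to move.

White to move; king on b8.
In check: yes, from the black rook on b6.
Legal moves: Kc8, Ka8, Ka7, Rxb6.
Count: 4.

4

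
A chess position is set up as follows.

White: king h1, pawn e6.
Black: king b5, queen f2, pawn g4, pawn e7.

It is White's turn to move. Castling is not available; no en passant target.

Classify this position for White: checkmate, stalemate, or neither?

stalemate

White to move; white king on h1.
In check: no.
King squares — g1: attacked by Qf2; g2: attacked by Qf2; h2: attacked by Qf2.
Legal moves for White: none.
Not in check and no legal moves → stalemate.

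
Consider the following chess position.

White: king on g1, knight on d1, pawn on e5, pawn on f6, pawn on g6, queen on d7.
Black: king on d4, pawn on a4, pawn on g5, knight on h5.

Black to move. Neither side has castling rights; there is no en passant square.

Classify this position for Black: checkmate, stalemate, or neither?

neither

Black to move; black king on d4.
In check: yes, from the white queen on d7.
King squares — c3: attacked by Nd1; d3: attacked by Qd7; e3: attacked by Nd1; c4: available; e4: available; c5: available; d5: attacked by Qd7; e5: available.
Legal moves for Black: Kxe5, Kc5, Ke4, Kc4.
Black is in check but has 4 legal moves → neither.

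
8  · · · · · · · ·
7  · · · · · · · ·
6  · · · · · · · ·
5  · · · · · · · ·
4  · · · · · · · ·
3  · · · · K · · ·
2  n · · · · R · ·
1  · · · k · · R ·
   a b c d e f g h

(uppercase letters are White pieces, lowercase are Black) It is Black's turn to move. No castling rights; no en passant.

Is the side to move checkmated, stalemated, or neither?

checkmate

Black to move; black king on d1.
In check: yes, from the white rook on g1.
King squares — c1: attacked by Rg1; e1: attacked by Rg1; c2: attacked by Rf2; d2: attacked by Rf2; e2: attacked by Rf2.
Legal moves for Black: none.
In check with no legal moves → checkmate.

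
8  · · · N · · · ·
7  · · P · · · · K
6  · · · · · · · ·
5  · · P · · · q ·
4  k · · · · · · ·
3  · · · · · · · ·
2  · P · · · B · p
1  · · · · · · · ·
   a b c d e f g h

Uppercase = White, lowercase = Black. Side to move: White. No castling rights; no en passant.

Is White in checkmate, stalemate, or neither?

neither

White to move; white king on h7.
In check: no.
Legal moves for White: Nf7, Nb7, Ne6, Nc6, Kh8, Bh4, Bd4, Bg3, Be3, Bg1, Be1, c8=Q, c8=R, c8=B, c8=N, c6, b3+, b4.
White has 18 legal moves and is not in check → neither.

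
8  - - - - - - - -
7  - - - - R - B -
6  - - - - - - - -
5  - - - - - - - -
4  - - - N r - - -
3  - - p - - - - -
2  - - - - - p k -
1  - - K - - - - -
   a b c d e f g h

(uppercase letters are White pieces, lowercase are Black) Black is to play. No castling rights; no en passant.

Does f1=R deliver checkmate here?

no

After f1=R: white king on c1; in check: yes, from the black rook on f1.
White has 1 legal reply: Kc2.
In check but a legal move exists → not checkmate.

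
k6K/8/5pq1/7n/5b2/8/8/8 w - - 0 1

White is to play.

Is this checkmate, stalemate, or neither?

stalemate

White to move; white king on h8.
In check: no.
King squares — g7: attacked by Nh5; h7: attacked by Qg6; g8: attacked by Qg6.
Legal moves for White: none.
Not in check and no legal moves → stalemate.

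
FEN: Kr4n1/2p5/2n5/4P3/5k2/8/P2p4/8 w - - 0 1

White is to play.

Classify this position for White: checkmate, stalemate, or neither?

checkmate

White to move; white king on a8.
In check: yes, from the black rook on b8.
King squares — a7: attacked by Nc6; b7: attacked by Rb8; b8: attacked by Nc6.
Legal moves for White: none.
In check with no legal moves → checkmate.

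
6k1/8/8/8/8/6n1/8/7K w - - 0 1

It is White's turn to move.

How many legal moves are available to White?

White to move; king on h1.
In check: yes, from the black knight on g3.
Legal moves: Kh2, Kg2, Kg1.
Count: 3.

3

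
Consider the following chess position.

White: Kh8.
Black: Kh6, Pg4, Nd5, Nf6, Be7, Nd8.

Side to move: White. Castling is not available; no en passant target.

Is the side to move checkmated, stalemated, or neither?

stalemate

White to move; white king on h8.
In check: no.
King squares — g7: attacked by Kh6; h7: attacked by Nf6; g8: attacked by Nf6.
Legal moves for White: none.
Not in check and no legal moves → stalemate.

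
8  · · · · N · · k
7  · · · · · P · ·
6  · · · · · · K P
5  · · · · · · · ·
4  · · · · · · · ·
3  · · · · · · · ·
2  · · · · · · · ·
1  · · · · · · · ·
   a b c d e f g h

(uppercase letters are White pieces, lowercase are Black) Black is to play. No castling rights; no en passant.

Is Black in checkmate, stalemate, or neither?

Black to move; black king on h8.
In check: no.
King squares — g7: attacked by Kg6; h7: attacked by Kg6; g8: attacked by Pf7.
Legal moves for Black: none.
Not in check and no legal moves → stalemate.

stalemate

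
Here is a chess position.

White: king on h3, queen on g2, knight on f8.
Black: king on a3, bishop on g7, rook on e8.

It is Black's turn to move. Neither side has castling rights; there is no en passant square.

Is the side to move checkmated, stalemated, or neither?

neither

Black to move; black king on a3.
In check: no.
Legal moves for Black include: Rxf8, Rd8, Rc8, Rb8, Ra8, Re7, Re6, Re5, Re4, Re3+, Re2, Re1, Bh8, Bxf8, Bh6, Bf6, Be5, Bd4, ... (list truncated; more exist).
Black has legal moves and is not in check → neither.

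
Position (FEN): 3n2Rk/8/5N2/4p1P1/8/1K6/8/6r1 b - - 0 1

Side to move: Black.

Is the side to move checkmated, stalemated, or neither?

Black to move; black king on h8.
In check: yes, from the white rook on g8.
King squares — g7: attacked by Rg8; h7: attacked by Nf6; g8: attacked by Nf6.
Legal moves for Black: none.
In check with no legal moves → checkmate.

checkmate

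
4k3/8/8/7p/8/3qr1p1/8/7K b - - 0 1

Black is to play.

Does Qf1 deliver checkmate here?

After Qf1: white king on h1; in check: yes, from the black queen on f1.
King squares — g1: attacked by Qf1; g2: attacked by Qf1; h2: attacked by Pg3.
White has no legal moves → checkmate.

yes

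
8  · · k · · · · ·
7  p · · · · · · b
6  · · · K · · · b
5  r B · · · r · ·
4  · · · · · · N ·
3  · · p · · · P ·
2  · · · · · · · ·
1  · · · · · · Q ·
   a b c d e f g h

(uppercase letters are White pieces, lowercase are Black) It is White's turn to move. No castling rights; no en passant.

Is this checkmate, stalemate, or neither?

neither

White to move; white king on d6.
In check: no.
Legal moves for White include: Ke7, Ke6, Kc6, Be8, Bd7+, Bc6, Ba6+, Bc4, Ba4, Bd3, Be2, Bf1, Nxh6, Nf6, Ne5, Ne3, Nh2, Nf2, ... (list truncated; more exist).
White has legal moves and is not in check → neither.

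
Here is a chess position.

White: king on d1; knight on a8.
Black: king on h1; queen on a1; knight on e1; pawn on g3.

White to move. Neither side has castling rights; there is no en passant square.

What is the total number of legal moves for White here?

White to move; king on d1.
In check: yes, from the black queen on a1.
Legal moves: Ke2, Kd2.
Count: 2.

2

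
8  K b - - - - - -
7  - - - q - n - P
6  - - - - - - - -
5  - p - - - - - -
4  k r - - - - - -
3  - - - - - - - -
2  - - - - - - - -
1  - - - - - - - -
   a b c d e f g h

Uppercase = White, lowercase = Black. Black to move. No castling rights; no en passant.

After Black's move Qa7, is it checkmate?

After Qa7: white king on a8; in check: yes, from the black queen on a7.
King squares — a7: attacked by Bb8; b7: attacked by Qa7; b8: attacked by Qa7.
White has no legal moves → checkmate.

yes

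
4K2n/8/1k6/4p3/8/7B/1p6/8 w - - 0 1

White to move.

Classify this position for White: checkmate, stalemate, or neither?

White to move; white king on e8.
In check: no.
Legal moves for White: Kf8, Kd8, Ke7, Kd7, Bc8, Bd7, Be6, Bf5, Bg4, Bg2, Bf1.
White has 11 legal moves and is not in check → neither.

neither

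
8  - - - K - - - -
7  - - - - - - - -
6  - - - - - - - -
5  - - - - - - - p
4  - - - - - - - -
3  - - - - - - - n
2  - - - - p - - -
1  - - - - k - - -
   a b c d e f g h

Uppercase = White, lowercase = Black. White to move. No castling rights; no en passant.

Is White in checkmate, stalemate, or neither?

White to move; white king on d8.
In check: no.
Legal moves for White: Ke8, Kc8, Ke7, Kd7, Kc7.
White has 5 legal moves and is not in check → neither.

neither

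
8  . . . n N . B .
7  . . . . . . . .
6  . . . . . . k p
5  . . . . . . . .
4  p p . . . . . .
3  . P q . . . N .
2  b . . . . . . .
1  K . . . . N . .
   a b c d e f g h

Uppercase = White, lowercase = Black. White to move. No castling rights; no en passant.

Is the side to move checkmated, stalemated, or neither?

White to move; white king on a1.
In check: yes, from the black queen on c3.
Legal moves for White: Kxa2.
White is in check but has 1 legal move → neither.

neither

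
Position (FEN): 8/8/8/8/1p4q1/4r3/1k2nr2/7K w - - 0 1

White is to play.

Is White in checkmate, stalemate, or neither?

stalemate

White to move; white king on h1.
In check: no.
King squares — g1: attacked by Ne2; g2: attacked by Rf2; h2: attacked by Rf2.
Legal moves for White: none.
Not in check and no legal moves → stalemate.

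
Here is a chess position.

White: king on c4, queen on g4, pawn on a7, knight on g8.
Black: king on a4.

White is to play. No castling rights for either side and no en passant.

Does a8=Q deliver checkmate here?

After a8=Q: black king on a4; in check: yes, from the white queen on a8.
King squares — a3: attacked by Qa8; b3: attacked by Kc4; b4: attacked by Kc4; a5: attacked by Qa8; b5: attacked by Kc4.
Black has no legal moves → checkmate.

yes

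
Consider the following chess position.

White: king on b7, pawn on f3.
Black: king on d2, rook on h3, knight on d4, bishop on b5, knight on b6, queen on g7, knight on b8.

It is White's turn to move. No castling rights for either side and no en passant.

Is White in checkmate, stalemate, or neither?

neither

White to move; white king on b7.
In check: yes, from the black queen on g7.
King squares — a6: attacked by Bb5; b6: available; c6: attacked by Nd4; a7: attacked by Qg7; c7: attacked by Qg7; a8: attacked by Nb6; b8: available; c8: attacked by Nb6.
Legal moves for White: Kxb8, Kxb6.
White is in check but has 2 legal moves → neither.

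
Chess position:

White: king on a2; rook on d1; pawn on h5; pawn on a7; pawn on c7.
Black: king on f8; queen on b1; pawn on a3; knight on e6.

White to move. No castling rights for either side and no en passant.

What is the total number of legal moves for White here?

White to move; king on a2.
In check: yes, from the black queen on b1.
Legal moves: Kxa3, Kxb1, Rxb1.
Count: 3.

3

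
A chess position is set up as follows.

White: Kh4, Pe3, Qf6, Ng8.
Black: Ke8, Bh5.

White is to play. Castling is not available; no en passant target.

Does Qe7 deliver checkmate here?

After Qe7: black king on e8; in check: yes, from the white queen on e7.
King squares — d7: attacked by Qe7; e7: attacked by Ng8; f7: attacked by Qe7; d8: attacked by Qe7; f8: attacked by Qe7.
Black has no legal moves → checkmate.

yes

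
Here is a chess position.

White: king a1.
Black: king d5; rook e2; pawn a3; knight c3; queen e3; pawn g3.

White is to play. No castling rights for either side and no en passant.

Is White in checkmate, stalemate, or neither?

stalemate

White to move; white king on a1.
In check: no.
King squares — b1: attacked by Nc3; a2: attacked by Re2; b2: attacked by Re2.
Legal moves for White: none.
Not in check and no legal moves → stalemate.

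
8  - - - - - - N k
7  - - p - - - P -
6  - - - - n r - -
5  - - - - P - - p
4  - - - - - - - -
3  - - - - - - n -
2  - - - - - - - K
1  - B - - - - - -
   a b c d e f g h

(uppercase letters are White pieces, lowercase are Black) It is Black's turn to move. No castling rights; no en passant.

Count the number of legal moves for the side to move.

3

Black to move; king on h8.
In check: yes, from the white pawn on g7.
Legal moves: Kxg8, Kxg7, Nxg7.
Count: 3.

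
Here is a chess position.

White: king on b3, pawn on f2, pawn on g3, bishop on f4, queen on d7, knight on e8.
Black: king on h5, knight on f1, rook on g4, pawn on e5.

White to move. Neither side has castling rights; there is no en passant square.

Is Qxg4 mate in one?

After Qxg4: black king on h5; in check: yes, from the white queen on g4.
Black has 1 legal reply: Kxg4.
In check but a legal move exists → not checkmate.

no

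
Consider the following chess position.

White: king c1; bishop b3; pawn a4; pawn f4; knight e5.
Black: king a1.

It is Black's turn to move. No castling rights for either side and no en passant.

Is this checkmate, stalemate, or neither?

Black to move; black king on a1.
In check: no.
King squares — b1: attacked by Kc1; a2: attacked by Bb3; b2: attacked by Kc1.
Legal moves for Black: none.
Not in check and no legal moves → stalemate.

stalemate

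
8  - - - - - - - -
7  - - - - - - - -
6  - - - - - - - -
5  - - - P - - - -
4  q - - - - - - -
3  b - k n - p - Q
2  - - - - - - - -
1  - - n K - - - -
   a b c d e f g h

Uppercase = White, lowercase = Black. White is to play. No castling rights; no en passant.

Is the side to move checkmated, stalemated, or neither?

checkmate

White to move; white king on d1.
In check: yes, from the black queen on a4.
King squares — c1: attacked by Ba3; e1: attacked by Nd3; c2: attacked by Kc3; d2: attacked by Kc3; e2: attacked by Nc1.
Legal moves for White: none.
In check with no legal moves → checkmate.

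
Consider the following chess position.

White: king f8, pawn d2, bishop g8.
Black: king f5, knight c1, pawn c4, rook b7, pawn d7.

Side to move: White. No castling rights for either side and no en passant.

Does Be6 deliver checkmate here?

no

After Be6: black king on f5; in check: yes, from the white bishop on e6.
Black has 8 legal replies: Kg6, Kf6, Kxe6, Kg5, Ke5, Kf4, Ke4, dxe6.
In check but a legal move exists → not checkmate.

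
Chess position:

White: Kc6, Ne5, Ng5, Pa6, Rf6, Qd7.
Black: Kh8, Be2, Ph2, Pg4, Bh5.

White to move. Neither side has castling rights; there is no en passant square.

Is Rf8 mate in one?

After Rf8: black king on h8; in check: yes, from the white rook on f8.
King squares — g7: attacked by Qd7; h7: attacked by Ng5; g8: attacked by Rf8.
Black has no legal moves → checkmate.

yes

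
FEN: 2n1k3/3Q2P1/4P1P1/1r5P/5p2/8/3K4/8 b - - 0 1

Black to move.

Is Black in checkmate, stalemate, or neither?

checkmate

Black to move; black king on e8.
In check: yes, from the white queen on d7.
King squares — d7: attacked by Pe6; e7: attacked by Qd7; f7: attacked by Pe6; d8: attacked by Qd7; f8: attacked by Pg7.
Legal moves for Black: none.
In check with no legal moves → checkmate.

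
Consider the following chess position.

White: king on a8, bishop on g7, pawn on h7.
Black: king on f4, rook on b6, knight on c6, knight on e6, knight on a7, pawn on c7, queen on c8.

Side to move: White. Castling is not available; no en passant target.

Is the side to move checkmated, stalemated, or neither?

checkmate

White to move; white king on a8.
In check: yes, from the black queen on c8.
King squares — a7: attacked by Nc6; b7: attacked by Rb6; b8: attacked by Rb6.
Legal moves for White: none.
In check with no legal moves → checkmate.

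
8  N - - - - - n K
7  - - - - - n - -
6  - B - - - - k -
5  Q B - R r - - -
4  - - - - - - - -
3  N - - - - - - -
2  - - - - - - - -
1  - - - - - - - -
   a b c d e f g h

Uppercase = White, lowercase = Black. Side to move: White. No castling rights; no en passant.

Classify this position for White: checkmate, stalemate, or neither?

White to move; white king on h8.
In check: yes, from the black knight on f7.
King squares — g7: attacked by Kg6; h7: attacked by Kg6; g8: available.
Legal moves for White: Kxg8.
White is in check but has 1 legal move → neither.

neither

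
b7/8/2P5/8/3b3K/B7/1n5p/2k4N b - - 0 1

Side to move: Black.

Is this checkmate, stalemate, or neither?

neither

Black to move; black king on c1.
In check: no.
Legal moves for Black: Bb7, Bxc6, Bh8, Bg7, Ba7, Bf6+, Bb6, Be5, Bc5, Be3, Bc3, Bf2+, Bg1, Kd2, Kc2, Kd1, Kb1.
Black has 17 legal moves and is not in check → neither.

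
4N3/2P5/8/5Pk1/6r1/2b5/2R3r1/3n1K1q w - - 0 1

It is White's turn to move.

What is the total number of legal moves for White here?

White to move; king on f1.
In check: yes, from the black queen on h1.
Legal moves: none.
Count: 0.

0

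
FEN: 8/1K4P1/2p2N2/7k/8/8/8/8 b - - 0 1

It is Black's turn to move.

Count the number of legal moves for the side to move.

4

Black to move; king on h5.
In check: yes, from the white knight on f6.
Legal moves: Kh6, Kg6, Kg5, Kh4.
Count: 4.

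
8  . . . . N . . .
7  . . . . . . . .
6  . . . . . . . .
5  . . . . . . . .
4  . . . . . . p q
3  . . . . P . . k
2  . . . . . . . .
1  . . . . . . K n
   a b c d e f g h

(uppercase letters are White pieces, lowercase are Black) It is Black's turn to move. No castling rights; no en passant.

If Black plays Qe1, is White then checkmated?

After Qe1: white king on g1; in check: yes, from the black queen on e1.
King squares — f1: attacked by Qe1; h1: attacked by Qe1; f2: attacked by Qe1; g2: attacked by Kh3; h2: attacked by Kh3.
White has no legal moves → checkmate.

yes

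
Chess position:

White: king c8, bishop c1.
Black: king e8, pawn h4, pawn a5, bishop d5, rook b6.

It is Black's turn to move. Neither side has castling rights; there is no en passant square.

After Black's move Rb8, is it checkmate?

no

After Rb8: white king on c8; in check: yes, from the black rook on b8.
White has 2 legal replies: Kxb8, Kc7.
In check but a legal move exists → not checkmate.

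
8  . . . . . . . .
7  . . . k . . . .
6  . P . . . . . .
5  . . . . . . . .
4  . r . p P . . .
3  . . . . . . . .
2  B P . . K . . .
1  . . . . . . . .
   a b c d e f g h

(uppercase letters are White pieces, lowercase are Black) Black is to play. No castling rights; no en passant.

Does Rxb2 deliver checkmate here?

no

After Rxb2: white king on e2; in check: yes, from the black rook on b2.
White has 5 legal replies: Kf3, Kd3, Kf1, Ke1, Kd1.
In check but a legal move exists → not checkmate.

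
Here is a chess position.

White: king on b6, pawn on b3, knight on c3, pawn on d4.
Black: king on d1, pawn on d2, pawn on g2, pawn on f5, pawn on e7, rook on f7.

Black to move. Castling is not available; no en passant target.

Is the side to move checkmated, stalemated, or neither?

neither

Black to move; black king on d1.
In check: yes, from the white knight on c3.
King squares — c1: available; e1: available; c2: available; d2: own pawn; e2: attacked by Nc3.
Legal moves for Black: Kc2, Ke1, Kc1.
Black is in check but has 3 legal moves → neither.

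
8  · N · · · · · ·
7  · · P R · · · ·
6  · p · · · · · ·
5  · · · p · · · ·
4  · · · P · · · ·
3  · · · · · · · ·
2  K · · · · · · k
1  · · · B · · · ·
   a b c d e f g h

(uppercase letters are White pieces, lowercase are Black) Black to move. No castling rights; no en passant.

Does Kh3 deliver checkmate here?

After Kh3: white king on a2; in check: no.
White is not in check, so this cannot be checkmate.

no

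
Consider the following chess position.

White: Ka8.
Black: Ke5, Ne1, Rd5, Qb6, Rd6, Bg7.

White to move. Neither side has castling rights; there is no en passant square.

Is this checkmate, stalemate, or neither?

stalemate

White to move; white king on a8.
In check: no.
King squares — a7: attacked by Qb6; b7: attacked by Qb6; b8: attacked by Qb6.
Legal moves for White: none.
Not in check and no legal moves → stalemate.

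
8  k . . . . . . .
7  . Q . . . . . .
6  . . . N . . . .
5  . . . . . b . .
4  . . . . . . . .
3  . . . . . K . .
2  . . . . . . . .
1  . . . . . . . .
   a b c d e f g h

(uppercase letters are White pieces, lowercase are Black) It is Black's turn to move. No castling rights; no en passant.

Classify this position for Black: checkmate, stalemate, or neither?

Black to move; black king on a8.
In check: yes, from the white queen on b7.
King squares — a7: attacked by Qb7; b7: attacked by Nd6; b8: attacked by Qb7.
Legal moves for Black: none.
In check with no legal moves → checkmate.

checkmate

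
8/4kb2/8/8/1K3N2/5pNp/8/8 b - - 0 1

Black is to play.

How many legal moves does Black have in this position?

Black to move; king on e7.
In check: no.
Legal moves: Bg8, Be8, Bg6, Be6, Bh5, Bd5, Bc4, Bb3, Ba2, Kf8, Ke8, Kd8, Kd7, Kf6, Kd6, h2, f2.
Count: 17.

17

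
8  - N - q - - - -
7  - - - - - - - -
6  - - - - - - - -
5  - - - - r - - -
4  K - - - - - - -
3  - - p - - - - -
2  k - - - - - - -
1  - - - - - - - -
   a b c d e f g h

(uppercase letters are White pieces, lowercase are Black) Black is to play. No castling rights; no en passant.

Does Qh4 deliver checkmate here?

yes

After Qh4: white king on a4; in check: yes, from the black queen on h4.
King squares — a3: attacked by Ka2; b3: attacked by Ka2; b4: attacked by Qh4; a5: attacked by Re5; b5: attacked by Re5.
White has no legal moves → checkmate.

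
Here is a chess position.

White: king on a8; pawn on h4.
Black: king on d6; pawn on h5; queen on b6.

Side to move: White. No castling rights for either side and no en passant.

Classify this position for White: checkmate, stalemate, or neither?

stalemate

White to move; white king on a8.
In check: no.
King squares — a7: attacked by Qb6; b7: attacked by Qb6; b8: attacked by Qb6.
Legal moves for White: none.
Not in check and no legal moves → stalemate.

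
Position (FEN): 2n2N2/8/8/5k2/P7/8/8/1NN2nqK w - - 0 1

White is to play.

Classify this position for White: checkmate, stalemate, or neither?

neither

White to move; white king on h1.
In check: yes, from the black queen on g1.
Legal moves for White: Kxg1.
White is in check but has 1 legal move → neither.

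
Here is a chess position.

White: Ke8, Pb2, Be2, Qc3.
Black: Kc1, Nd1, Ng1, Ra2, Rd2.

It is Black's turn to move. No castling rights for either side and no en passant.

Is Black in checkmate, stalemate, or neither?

neither

Black to move; black king on c1.
In check: yes, from the white queen on c3.
King squares — b1: available; d1: own knight; b2: attacked by Qc3; c2: attacked by Qc3; d2: own rook.
Legal moves for Black: Kb1, Rc2, Nxc3.
Black is in check but has 3 legal moves → neither.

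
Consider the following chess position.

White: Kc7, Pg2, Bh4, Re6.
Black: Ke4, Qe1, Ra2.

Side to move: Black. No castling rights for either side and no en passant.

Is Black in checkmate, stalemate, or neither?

neither

Black to move; black king on e4.
In check: yes, from the white rook on e6.
King squares — d3: available; e3: attacked by Re6; f3: attacked by Pg2; d4: available; f4: available; d5: available; e5: attacked by Re6; f5: available.
Legal moves for Black: Kf5, Kd5, Kf4, Kd4, Kd3.
Black is in check but has 5 legal moves → neither.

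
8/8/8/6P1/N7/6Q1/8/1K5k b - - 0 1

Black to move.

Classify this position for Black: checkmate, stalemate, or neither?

stalemate

Black to move; black king on h1.
In check: no.
King squares — g1: attacked by Qg3; g2: attacked by Qg3; h2: attacked by Qg3.
Legal moves for Black: none.
Not in check and no legal moves → stalemate.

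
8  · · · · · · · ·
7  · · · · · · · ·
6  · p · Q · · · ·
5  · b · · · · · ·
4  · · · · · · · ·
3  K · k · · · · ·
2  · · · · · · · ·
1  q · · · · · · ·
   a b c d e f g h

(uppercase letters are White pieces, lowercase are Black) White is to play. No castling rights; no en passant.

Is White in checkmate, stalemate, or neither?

White to move; white king on a3.
In check: yes, from the black queen on a1.
King squares — a2: attacked by Qa1; b2: attacked by Qa1; b3: attacked by Kc3; a4: attacked by Qa1; b4: attacked by Kc3.
Legal moves for White: none.
In check with no legal moves → checkmate.

checkmate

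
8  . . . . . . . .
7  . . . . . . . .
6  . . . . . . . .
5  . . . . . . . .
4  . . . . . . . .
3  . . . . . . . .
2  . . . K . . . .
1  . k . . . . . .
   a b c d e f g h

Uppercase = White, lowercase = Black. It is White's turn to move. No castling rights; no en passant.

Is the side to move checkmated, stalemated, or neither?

White to move; white king on d2.
In check: no.
Legal moves for White: Ke3, Kd3, Kc3, Ke2, Ke1, Kd1.
White has 6 legal moves and is not in check → neither.

neither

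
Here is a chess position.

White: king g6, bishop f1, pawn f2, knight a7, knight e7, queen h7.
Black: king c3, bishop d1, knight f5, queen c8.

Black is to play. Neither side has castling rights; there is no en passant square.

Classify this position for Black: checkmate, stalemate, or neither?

neither

Black to move; black king on c3.
In check: no.
Legal moves for Black include: Qh8, Qg8+, Qf8, Qe8+, Qd8, Qb8, Qa8, Qd7, Qc7, Qb7, Qe6+, Qc6+, Qa6+, Qc5, Qc4, Ng7, Nxe7+, Nh6, ... (list truncated; more exist).
Black has legal moves and is not in check → neither.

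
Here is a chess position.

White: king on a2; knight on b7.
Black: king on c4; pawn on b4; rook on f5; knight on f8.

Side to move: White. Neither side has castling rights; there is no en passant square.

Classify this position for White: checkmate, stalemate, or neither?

neither

White to move; white king on a2.
In check: no.
Legal moves for White: Nd8, Nd6+, Nc5, Na5+, Kb2, Kb1, Ka1.
White has 7 legal moves and is not in check → neither.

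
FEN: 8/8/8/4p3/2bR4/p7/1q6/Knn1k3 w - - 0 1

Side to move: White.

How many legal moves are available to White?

0

White to move; king on a1.
In check: yes, from the black queen on b2.
Legal moves: none.
Count: 0.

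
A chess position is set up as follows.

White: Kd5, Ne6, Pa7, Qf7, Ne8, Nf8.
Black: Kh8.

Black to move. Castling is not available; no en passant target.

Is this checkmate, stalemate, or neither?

Black to move; black king on h8.
In check: no.
King squares — g7: attacked by Ne6; h7: attacked by Qf7; g8: attacked by Qf7.
Legal moves for Black: none.
Not in check and no legal moves → stalemate.

stalemate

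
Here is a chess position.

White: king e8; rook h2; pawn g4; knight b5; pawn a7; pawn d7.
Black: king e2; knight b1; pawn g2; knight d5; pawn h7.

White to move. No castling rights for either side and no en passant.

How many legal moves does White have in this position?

White to move; king on e8.
In check: no.
Legal moves: Kf8, Kd8, Kf7, Nc7, Nd6, Nd4+, Nc3+, Na3, Rxh7, Rh6, Rh5, Rh4, Rh3, Rxg2+, Rh1, d8=Q, d8=R, d8=B, d8=N, a8=Q, a8=R, a8=B, a8=N, g5.
Count: 24.

24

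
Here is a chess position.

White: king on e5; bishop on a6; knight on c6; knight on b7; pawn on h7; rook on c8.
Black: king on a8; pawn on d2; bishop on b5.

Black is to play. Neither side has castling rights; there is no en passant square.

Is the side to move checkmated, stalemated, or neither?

Black to move; black king on a8.
In check: yes, from the white rook on c8.
King squares — a7: attacked by Nc6; b7: attacked by Ba6; b8: attacked by Nc6.
Legal moves for Black: none.
In check with no legal moves → checkmate.

checkmate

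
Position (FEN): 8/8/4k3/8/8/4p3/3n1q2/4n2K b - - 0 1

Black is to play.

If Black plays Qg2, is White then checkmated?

After Qg2: white king on h1; in check: yes, from the black queen on g2.
King squares — g1: attacked by Qg2; g2: attacked by Ne1; h2: attacked by Qg2.
White has no legal moves → checkmate.

yes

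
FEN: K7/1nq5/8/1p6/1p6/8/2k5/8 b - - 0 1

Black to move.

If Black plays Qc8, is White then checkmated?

After Qc8: white king on a8; in check: yes, from the black queen on c8.
White has 1 legal reply: Ka7.
In check but a legal move exists → not checkmate.

no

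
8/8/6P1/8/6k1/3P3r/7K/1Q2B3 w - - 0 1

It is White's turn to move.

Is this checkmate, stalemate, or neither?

neither

White to move; white king on h2.
In check: yes, from the black rook on h3.
Legal moves for White: Kg2, Kg1.
White is in check but has 2 legal moves → neither.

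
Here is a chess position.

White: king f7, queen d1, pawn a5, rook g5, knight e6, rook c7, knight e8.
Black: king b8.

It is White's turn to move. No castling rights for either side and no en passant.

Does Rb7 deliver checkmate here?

After Rb7: black king on b8; in check: yes, from the white rook on b7.
Black has 3 legal replies: Kc8, Ka8, Kxb7.
In check but a legal move exists → not checkmate.

no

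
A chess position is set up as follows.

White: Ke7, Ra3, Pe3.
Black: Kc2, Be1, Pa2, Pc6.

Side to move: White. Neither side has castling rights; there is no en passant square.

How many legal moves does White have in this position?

White to move; king on e7.
In check: no.
Legal moves: Kf8, Ke8, Kd8, Kf7, Kd7, Kf6, Ke6, Kd6, Ra8, Ra7, Ra6, Ra5, Ra4, Rd3, Rc3+, Rb3, Rxa2+, e4.
Count: 18.

18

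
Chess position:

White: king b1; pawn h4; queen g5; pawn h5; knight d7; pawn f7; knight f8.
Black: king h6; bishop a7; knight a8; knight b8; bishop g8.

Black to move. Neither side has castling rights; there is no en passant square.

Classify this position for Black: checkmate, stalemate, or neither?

checkmate

Black to move; black king on h6.
In check: yes, from the white queen on g5.
King squares — g5: attacked by Ph4; h5: attacked by Qg5; g6: attacked by Qg5; g7: attacked by Qg5; h7: attacked by Nf8.
Legal moves for Black: none.
In check with no legal moves → checkmate.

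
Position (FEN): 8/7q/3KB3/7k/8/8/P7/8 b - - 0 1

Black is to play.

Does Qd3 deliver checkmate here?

no

After Qd3: white king on d6; in check: yes, from the black queen on d3.
White has 6 legal replies: Ke7, Kc7, Kc6, Ke5, Kc5, Bd5.
In check but a legal move exists → not checkmate.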